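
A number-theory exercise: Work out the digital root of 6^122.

The digital root of n equals n mod 9 (or 9 when 9 | n), so we need 6^122 mod 9.
6^122 ≡ 0 (mod 9), so the digital root is 9.

9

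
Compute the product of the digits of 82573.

8×2×5×7×3 = 1680

1680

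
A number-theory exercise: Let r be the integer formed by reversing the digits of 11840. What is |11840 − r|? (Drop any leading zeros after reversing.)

7029

Reverse of 11840 is 4811.
|11840 − 4811| = 7029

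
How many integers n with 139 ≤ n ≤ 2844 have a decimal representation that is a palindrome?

104

The integers in [139, 2844] that have a decimal representation that is a palindrome: 141, 151, 161, 171, 181, 191, …, 2662, 2772.
104 qualify.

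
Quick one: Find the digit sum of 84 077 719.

8+4+0+7+7+7+1+9 = 43

43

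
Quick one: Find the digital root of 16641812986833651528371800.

4

1+6+6+4+1+8+1+2+9+8+6+8+3+3+6+5+1+5+2+8+3+7+1+8+0+0 = 112
1+1+2 = 4
(Equivalently, 16641812986833651528371800 mod 9 = 4.)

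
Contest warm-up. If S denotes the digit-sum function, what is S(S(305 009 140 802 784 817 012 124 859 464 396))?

First digit sum: 131.
1+3+1 = 5.

5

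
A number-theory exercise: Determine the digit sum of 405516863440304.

53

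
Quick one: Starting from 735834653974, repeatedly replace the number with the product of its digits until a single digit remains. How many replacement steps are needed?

2

735834653974 → 228614400 → 0 (2 steps)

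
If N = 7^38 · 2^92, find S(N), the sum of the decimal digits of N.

7^38 · 2^92 = 643406022349559800685582844485514155357964366282235580514304
Sum of its 60 digits: 259.

259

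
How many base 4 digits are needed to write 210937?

210937 in base 4 is 303133321, which has 9 digits.

9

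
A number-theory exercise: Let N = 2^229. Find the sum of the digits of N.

2^229 = 862718293348820473429344482784628181556388621521298319395315527974912
Sum of its 69 digits: 326.

326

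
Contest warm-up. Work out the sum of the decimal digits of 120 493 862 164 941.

60

1+2+0+4+9+3+8+6+2+1+6+4+9+4+1 = 60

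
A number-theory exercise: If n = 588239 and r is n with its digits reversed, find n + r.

1521124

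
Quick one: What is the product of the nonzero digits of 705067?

1470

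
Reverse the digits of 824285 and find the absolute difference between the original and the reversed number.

Reverse of 824285 is 582428.
|824285 − 582428| = 241857

241857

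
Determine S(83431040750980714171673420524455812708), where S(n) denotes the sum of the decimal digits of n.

146

8+3+4+3+1+0+4+0+7+5+0+9+8+0+7+1+4+1+7+1+6+7+3+4+2+0+5+2+4+4+5+5+8+1+2+7+0+8 = 146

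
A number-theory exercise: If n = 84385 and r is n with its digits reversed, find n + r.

142733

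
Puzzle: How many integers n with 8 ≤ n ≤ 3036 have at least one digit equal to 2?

1554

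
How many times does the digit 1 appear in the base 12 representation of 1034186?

1034186 in base 12 is 41A5A2.
The digit 1 appears 1 time.

1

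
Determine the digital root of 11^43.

2

The digital root of n equals n mod 9 (or 9 when 9 | n), so we need 11^43 mod 9.
11^43 ≡ 2 (mod 9), so the digital root is 2.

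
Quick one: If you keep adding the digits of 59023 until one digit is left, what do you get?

5+9+0+2+3 = 19
1+9 = 10
1+0 = 1
(Equivalently, 59023 mod 9 = 1.)

1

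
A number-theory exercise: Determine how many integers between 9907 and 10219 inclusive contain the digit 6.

58

The integers in [9907, 10219] that contain the digit 6: 9916, 9926, 9936, 9946, 9956, 9960, …, 10206, 10216.
58 qualify.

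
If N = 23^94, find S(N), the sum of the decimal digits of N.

571

23^94 = 100557990409765022546603929176659007546387076810822331648084257522325773843526088137670387099694093803384911561408242773206977009
Sum of its 129 digits: 571.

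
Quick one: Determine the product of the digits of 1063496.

0

1×0×6×3×4×9×6 = 0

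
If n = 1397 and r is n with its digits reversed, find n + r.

9328

Reverse of 1397 is 7931.
1397 + 7931 = 9328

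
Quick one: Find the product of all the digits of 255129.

900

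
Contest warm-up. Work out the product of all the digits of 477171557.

240100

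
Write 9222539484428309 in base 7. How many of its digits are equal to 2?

1

9222539484428309 in base 7 is 5443404326611551104.
The digit 2 appears 1 time.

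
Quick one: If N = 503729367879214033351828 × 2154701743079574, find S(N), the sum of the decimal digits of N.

503729367879214033351828 × 2154701743079574 = 1085386547009714451852864501326142361272
Sum of its 40 digits: 156.

156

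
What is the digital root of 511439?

5

5+1+1+4+3+9 = 23
2+3 = 5
(Equivalently, 511439 mod 9 = 5.)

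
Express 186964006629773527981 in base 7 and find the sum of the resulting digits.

73

186964006629773527981 in base 7 is 655506405261046412051041.
Digit sum: 6+5+5+5+0+6+4+0+5+2+6+1+0+4+6+4+1+2+0+5+1+0+4+1 = 73.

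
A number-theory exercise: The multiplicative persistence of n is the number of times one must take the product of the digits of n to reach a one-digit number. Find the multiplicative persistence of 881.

3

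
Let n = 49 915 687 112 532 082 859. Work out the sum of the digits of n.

95

4+9+9+1+5+6+8+7+1+1+2+5+3+2+0+8+2+8+5+9 = 95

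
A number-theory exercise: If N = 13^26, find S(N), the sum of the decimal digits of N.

13^26 = 91733330193268616658399616009
Sum of its 29 digits: 133.

133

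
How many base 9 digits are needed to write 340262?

340262 in base 9 is 567668, which has 6 digits.

6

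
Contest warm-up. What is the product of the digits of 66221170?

6×6×2×2×1×1×7×0 = 0

0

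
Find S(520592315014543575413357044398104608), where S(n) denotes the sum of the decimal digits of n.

136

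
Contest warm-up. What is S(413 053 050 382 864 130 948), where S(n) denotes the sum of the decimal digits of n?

77

4+1+3+0+5+3+0+5+0+3+8+2+8+6+4+1+3+0+9+4+8 = 77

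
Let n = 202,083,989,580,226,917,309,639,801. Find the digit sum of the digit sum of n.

First digit sum: 120.
1+2+0 = 3.

3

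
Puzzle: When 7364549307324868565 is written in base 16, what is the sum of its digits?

7364549307324868565 in base 16 is 6634229371F2A7D5.
Digit sum: 6+6+3+4+2+2+9+3+7+1+15+2+10+7+13+5 = 95.

95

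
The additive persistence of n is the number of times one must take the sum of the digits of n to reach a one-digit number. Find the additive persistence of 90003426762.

3

90003426762 → 39 → 12 → 3 (3 steps)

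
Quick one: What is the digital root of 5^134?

7

The digital root of n equals n mod 9 (or 9 when 9 | n), so we need 5^134 mod 9.
5^134 ≡ 7 (mod 9), so the digital root is 7.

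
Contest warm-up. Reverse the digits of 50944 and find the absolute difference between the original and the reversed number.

6039

Reverse of 50944 is 44905.
|50944 − 44905| = 6039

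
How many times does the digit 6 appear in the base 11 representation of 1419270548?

3

1419270548 in base 11 is 669160A73.
The digit 6 appears 3 times.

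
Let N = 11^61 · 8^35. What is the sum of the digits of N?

484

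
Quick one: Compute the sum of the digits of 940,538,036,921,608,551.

75

9+4+0+5+3+8+0+3+6+9+2+1+6+0+8+5+5+1 = 75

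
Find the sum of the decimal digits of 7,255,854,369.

7+2+5+5+8+5+4+3+6+9 = 54

54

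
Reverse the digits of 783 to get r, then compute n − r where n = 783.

396

Reverse of 783 is 387.
783 − 387 = 396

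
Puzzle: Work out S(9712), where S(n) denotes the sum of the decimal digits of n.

19

9+7+1+2 = 19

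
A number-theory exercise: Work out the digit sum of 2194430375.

2+1+9+4+4+3+0+3+7+5 = 38

38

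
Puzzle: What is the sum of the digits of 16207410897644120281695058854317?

134

1+6+2+0+7+4+1+0+8+9+7+6+4+4+1+2+0+2+8+1+6+9+5+0+5+8+8+5+4+3+1+7 = 134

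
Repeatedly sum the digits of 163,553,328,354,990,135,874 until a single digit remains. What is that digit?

1+6+3+5+5+3+3+2+8+3+5+4+9+9+0+1+3+5+8+7+4 = 94
9+4 = 13
1+3 = 4

4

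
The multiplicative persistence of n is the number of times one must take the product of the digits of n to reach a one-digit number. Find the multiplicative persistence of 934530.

1

934530 → 0 (1 step)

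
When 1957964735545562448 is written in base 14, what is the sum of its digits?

1957964735545562448 in base 14 is C82B9DCBA63D290C.
Digit sum: 12+8+2+11+9+13+12+11+10+6+3+13+2+9+0+12 = 133.

133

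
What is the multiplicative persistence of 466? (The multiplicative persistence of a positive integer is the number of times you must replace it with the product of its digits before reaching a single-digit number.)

3

466 → 144 → 16 → 6 (3 steps)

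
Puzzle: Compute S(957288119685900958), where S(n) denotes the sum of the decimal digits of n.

100

9+5+7+2+8+8+1+1+9+6+8+5+9+0+0+9+5+8 = 100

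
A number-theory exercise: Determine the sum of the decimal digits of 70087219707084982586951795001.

135

7+0+0+8+7+2+1+9+7+0+7+0+8+4+9+8+2+5+8+6+9+5+1+7+9+5+0+0+1 = 135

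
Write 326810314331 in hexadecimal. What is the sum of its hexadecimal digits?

71

326810314331 in base 16 is 4C1769A65B.
Digit sum: 4+12+1+7+6+9+10+6+5+11 = 71.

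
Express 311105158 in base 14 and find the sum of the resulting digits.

311105158 in base 14 is 2D464730.
Digit sum: 2+13+4+6+4+7+3+0 = 39.

39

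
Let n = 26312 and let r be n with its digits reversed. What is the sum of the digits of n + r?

28

Reversal of 26312 is 21362; 26312 + 21362 = 47674.
Digit sum of 47674: 4+7+6+7+4 = 28.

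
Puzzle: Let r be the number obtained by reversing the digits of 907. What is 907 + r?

Reverse of 907 is 709.
907 + 709 = 1616

1616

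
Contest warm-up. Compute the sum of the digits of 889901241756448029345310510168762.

139

8+8+9+9+0+1+2+4+1+7+5+6+4+4+8+0+2+9+3+4+5+3+1+0+5+1+0+1+6+8+7+6+2 = 139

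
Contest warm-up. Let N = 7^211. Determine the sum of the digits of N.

7^211 = 20686472634357303062018801732877704466608186064811000218378180034758921531296391977478885946774556057767274902813693844862455083465197495986609631128432390702652227795566994486743
Sum of its 179 digits: 835.

835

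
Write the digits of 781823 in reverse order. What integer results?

328187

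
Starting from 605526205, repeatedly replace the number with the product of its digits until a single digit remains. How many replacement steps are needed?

1

605526205 → 0 (1 step)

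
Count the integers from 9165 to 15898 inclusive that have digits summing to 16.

The integers in [9165, 15898] that have digits summing to 16: 9205, 9214, 9223, 9232, 9241, 9250, …, 15811, 15820.
447 qualify.

447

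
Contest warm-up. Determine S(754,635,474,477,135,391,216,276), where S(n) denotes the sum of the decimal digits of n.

109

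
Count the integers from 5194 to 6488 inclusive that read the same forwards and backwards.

13

The integers in [5194, 6488] that read the same forwards and backwards: 5225, 5335, 5445, 5555, 5665, 5775, …, 6336, 6446.
13 qualify.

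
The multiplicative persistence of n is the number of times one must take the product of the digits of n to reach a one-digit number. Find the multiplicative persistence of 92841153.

2

92841153 → 8640 → 0 (2 steps)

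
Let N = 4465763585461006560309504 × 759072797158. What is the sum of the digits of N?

165

4465763585461006560309504 × 759072797158 = 3389839656262225430672323423491589632
Sum of its 37 digits: 165.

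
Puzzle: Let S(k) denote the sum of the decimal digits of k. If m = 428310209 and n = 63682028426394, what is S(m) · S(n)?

S(428310209) = 4+2+8+3+1+0+2+0+9 = 29.
S(63682028426394) = 6+3+6+8+2+0+2+8+4+2+6+3+9+4 = 63.
29 · 63 = 1827.

1827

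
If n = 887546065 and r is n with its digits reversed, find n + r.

Reverse of 887546065 is 560645788.
887546065 + 560645788 = 1448191853

1448191853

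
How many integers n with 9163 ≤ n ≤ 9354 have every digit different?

107

The integers in [9163, 9354] that have every digit different: 9163, 9164, 9165, 9167, 9168, 9170, …, 9352, 9354.
107 qualify.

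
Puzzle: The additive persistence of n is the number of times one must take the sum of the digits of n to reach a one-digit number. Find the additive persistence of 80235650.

3

80235650 → 29 → 11 → 2 (3 steps)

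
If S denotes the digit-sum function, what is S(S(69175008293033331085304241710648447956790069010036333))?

3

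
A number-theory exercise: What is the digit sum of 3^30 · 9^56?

306

3^30 · 9^56 = 56392087339601733413306017749077372989860250021295987473736382457209
Sum of its 68 digits: 306.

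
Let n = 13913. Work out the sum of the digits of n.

17

1+3+9+1+3 = 17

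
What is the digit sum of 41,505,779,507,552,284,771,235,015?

107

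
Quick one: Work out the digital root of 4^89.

7

The digital root of n equals n mod 9 (or 9 when 9 | n), so we need 4^89 mod 9.
4^89 ≡ 7 (mod 9), so the digital root is 7.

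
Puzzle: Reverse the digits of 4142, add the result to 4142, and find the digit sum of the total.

Reversal of 4142 is 2414; 4142 + 2414 = 6556.
Digit sum of 6556: 6+5+5+6 = 22.

22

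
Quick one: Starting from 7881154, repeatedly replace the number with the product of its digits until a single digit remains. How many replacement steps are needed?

7881154 → 8960 → 0 (2 steps)

2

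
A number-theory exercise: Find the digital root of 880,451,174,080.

1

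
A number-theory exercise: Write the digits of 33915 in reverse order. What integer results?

Reversing 33915 gives 51933.

51933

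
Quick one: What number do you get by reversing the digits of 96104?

Reversing 96104 gives 40169.

40169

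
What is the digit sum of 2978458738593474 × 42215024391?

117

2978458738593474 × 42215024391 = 125735708297310597943424334
Sum of its 27 digits: 117.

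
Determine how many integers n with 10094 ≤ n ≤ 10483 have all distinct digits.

The integers in [10094, 10483] that have all distinct digits: 10234, 10235, 10236, 10237, 10238, 10239, …, 10482, 10483.
116 qualify.

116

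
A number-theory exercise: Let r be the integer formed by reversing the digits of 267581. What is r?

185762

Reversing 267581 gives 185762.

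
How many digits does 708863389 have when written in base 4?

15

708863389 in base 4 is 222100012112131, which has 15 digits.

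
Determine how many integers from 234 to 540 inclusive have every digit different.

231

The integers in [234, 540] that have every digit different: 234, 235, 236, 237, 238, 239, …, 539, 540.
231 qualify.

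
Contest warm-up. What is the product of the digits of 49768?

12096

4×9×7×6×8 = 12096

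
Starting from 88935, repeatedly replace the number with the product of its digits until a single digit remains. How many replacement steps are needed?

88935 → 8640 → 0 (2 steps)

2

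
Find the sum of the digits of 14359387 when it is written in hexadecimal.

52

14359387 in base 16 is DB1B5B.
Digit sum: 13+11+1+11+5+11 = 52.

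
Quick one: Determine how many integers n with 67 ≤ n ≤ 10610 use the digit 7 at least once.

The integers in [67, 10610] that use the digit 7 at least once: 67, 70, 71, 72, 73, 74, …, 10597, 10607.
3548 qualify.

3548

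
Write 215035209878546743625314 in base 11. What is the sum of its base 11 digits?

94

215035209878546743625314 in base 11 is 2706AA77641135131324641.
Digit sum: 2+7+0+6+10+10+7+7+6+4+1+1+3+5+1+3+1+3+2+4+6+4+1 = 94.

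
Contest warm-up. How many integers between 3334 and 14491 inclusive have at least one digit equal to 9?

3737

The integers in [3334, 14491] that have at least one digit equal to 9: 3339, 3349, 3359, 3369, 3379, 3389, …, 14490, 14491.
3737 qualify.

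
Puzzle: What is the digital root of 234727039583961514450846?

7

2+3+4+7+2+7+0+3+9+5+8+3+9+6+1+5+1+4+4+5+0+8+4+6 = 106
1+0+6 = 7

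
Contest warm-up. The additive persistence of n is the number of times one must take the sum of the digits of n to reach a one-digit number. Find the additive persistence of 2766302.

2766302 → 26 → 8 (2 steps)

2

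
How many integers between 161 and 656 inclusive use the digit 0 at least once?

The integers in [161, 656] that use the digit 0 at least once: 170, 180, 190, 200, 201, 202, …, 640, 650.
94 qualify.

94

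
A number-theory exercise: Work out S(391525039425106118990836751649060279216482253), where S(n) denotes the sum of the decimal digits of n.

189

3+9+1+5+2+5+0+3+9+4+2+5+1+0+6+1+1+8+9+9+0+8+3+6+7+5+1+6+4+9+0+6+0+2+7+9+2+1+6+4+8+2+2+5+3 = 189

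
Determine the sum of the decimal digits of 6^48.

153

6^48 = 22452257707354557240087211123792674816
Sum of its 38 digits: 153.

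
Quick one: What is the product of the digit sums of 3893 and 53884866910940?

1633

S(3893) = 3+8+9+3 = 23.
S(53884866910940) = 5+3+8+8+4+8+6+6+9+1+0+9+4+0 = 71.
23 · 71 = 1633.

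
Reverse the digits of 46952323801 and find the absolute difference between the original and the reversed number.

36119997837

Reverse of 46952323801 is 10832325964.
|46952323801 − 10832325964| = 36119997837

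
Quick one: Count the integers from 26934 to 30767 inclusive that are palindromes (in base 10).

39

The integers in [26934, 30767] that are palindromes (in base 10): 26962, 27072, 27172, 27272, 27372, 27472, …, 30603, 30703.
39 qualify.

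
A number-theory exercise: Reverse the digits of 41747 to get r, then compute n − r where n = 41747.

Reverse of 41747 is 74714.
41747 − 74714 = -32967

-32967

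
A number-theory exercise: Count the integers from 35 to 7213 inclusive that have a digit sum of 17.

The integers in [35, 7213] that have a digit sum of 17: 89, 98, 179, 188, 197, 269, …, 7190, 7208.
517 qualify.

517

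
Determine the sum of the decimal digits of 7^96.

7^96 = 1347137238494276547832006567721872890819326613454654477690085519113574118965817601
Sum of its 82 digits: 370.

370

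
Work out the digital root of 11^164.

4

The digital root of n equals n mod 9 (or 9 when 9 | n), so we need 11^164 mod 9.
11^164 ≡ 4 (mod 9), so the digital root is 4.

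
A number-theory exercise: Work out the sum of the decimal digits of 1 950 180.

24

1+9+5+0+1+8+0 = 24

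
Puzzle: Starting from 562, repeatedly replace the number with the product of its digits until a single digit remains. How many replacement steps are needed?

2

562 → 60 → 0 (2 steps)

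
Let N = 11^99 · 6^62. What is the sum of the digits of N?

657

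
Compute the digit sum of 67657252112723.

56

6+7+6+5+7+2+5+2+1+1+2+7+2+3 = 56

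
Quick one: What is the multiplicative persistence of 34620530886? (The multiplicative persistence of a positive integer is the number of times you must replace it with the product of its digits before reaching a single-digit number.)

34620530886 → 0 (1 step)

1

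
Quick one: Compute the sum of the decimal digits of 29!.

126

29! = 8841761993739701954543616000000
Sum of its 31 digits: 126.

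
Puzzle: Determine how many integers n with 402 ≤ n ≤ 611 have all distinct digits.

The integers in [402, 611] that have all distinct digits: 402, 403, 405, 406, 407, 408, …, 609, 610.
152 qualify.

152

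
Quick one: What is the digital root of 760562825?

7+6+0+5+6+2+8+2+5 = 41
4+1 = 5
(Equivalently, 760562825 mod 9 = 5.)

5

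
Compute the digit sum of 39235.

3+9+2+3+5 = 22

22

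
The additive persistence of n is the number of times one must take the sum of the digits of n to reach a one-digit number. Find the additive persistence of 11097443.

3

11097443 → 29 → 11 → 2 (3 steps)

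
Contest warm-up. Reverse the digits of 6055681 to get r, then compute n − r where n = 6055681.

4190175

Reverse of 6055681 is 1865506.
6055681 − 1865506 = 4190175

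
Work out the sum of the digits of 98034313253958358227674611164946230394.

166

9+8+0+3+4+3+1+3+2+5+3+9+5+8+3+5+8+2+2+7+6+7+4+6+1+1+1+6+4+9+4+6+2+3+0+3+9+4 = 166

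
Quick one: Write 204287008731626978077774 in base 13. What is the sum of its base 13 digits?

106

204287008731626978077774 in base 13 is A997B23A0006713616069.
Digit sum: 10+9+9+7+11+2+3+10+0+0+0+6+7+1+3+6+1+6+0+6+9 = 106.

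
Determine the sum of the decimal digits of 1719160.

1+7+1+9+1+6+0 = 25

25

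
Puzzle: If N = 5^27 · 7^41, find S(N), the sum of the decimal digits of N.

5^27 · 7^41 = 332054796266281574220881208587944559752941131591796875
Sum of its 54 digits: 257.

257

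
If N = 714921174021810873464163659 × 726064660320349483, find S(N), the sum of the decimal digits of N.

714921174021810873464163659 × 726064660320349483 = 519078999371971572909701153294214187188038297
Sum of its 45 digits: 218.

218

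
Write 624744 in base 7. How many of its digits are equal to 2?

624744 in base 7 is 5211261.
The digit 2 appears 2 times.

2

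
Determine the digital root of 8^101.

8

The digital root of n equals n mod 9 (or 9 when 9 | n), so we need 8^101 mod 9.
8^101 ≡ 8 (mod 9), so the digital root is 8.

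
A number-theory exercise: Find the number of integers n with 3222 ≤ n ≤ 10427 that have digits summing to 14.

331

The integers in [3222, 10427] that have digits summing to 14: 3227, 3236, 3245, 3254, 3263, 3272, …, 10418, 10427.
331 qualify.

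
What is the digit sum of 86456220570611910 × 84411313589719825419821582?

86456220570611910 × 84411313589719825419821582 = 7297883146367907837896673001810984764241620
Sum of its 43 digits: 207.

207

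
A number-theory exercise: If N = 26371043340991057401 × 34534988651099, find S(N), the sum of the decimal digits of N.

26371043340991057401 × 34534988651099 = 910723682498766023726782670733699
Sum of its 33 digits: 165.

165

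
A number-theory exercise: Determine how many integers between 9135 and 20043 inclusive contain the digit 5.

3692

The integers in [9135, 20043] that contain the digit 5: 9135, 9145, 9150, 9151, 9152, 9153, …, 20025, 20035.
3692 qualify.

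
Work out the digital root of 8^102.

1

The digital root of n equals n mod 9 (or 9 when 9 | n), so we need 8^102 mod 9.
8^102 ≡ 1 (mod 9), so the digital root is 1.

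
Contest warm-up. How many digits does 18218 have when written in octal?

5

18218 in base 8 is 43452, which has 5 digits.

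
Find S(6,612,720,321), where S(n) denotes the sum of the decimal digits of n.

6+6+1+2+7+2+0+3+2+1 = 30

30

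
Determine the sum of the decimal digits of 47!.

225

47! = 258623241511168180642964355153611979969197632389120000000000
Sum of its 60 digits: 225.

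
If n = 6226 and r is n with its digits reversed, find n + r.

12452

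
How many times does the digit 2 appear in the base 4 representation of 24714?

24714 in base 4 is 12002022.
The digit 2 appears 4 times.

4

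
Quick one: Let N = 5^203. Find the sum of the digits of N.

5^203 = 7778769097326427133930080067225155300737815210901458916376395768487123542544229301479931028907142021196208236943903102655895054340362548828125
Sum of its 142 digits: 596.

596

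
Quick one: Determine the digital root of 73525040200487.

2

7+3+5+2+5+0+4+0+2+0+0+4+8+7 = 47
4+7 = 11
1+1 = 2
(Equivalently, 73525040200487 mod 9 = 2.)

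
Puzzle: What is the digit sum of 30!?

117

30! = 265252859812191058636308480000000
Sum of its 33 digits: 117.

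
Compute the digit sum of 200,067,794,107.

2+0+0+0+6+7+7+9+4+1+0+7 = 43

43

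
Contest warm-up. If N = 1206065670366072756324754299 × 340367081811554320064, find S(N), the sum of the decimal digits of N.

1206065670366072756324754299 × 340367081811554320064 = 410505052695596190570351438525921549696805955136
Sum of its 48 digits: 213.

213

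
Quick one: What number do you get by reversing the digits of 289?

982

Reversing 289 gives 982.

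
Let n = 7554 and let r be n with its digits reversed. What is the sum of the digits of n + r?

6

Reversal of 7554 is 4557; 7554 + 4557 = 12111.
Digit sum of 12111: 1+2+1+1+1 = 6.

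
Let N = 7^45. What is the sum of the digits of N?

163

7^45 = 107006904423598033356356300384937784807
Sum of its 39 digits: 163.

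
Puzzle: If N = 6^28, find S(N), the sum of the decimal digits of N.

6^28 = 6140942214464815497216
Sum of its 22 digits: 90.

90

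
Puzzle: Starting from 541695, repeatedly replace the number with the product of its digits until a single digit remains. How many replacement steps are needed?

541695 → 5400 → 0 (2 steps)

2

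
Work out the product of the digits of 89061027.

0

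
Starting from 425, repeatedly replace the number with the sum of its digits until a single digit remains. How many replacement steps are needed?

425 → 11 → 2 (2 steps)

2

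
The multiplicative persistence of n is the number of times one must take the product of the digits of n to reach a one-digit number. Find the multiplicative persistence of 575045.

575045 → 0 (1 step)

1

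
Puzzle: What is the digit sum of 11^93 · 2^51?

11^93 · 2^51 = 15923902088856518731462703443772887928437649188011058523132975124984560812622186948288962640520724612601545228288
Sum of its 113 digits: 505.

505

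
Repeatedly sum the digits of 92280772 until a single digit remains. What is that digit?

1

9+2+2+8+0+7+7+2 = 37
3+7 = 10
1+0 = 1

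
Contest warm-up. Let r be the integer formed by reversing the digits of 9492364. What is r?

Reversing 9492364 gives 4632949.

4632949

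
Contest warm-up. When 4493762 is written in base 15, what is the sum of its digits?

4493762 in base 15 is 5DB742.
Digit sum: 5+13+11+7+4+2 = 42.

42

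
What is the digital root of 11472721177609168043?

1+1+4+7+2+7+2+1+1+7+7+6+0+9+1+6+8+0+4+3 = 77
7+7 = 14
1+4 = 5
(Equivalently, 11472721177609168043 mod 9 = 5.)

5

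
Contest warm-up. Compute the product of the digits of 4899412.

20736

4×8×9×9×4×1×2 = 20736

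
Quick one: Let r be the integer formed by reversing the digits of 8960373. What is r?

3730698

Reversing 8960373 gives 3730698.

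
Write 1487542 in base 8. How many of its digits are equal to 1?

1

1487542 in base 8 is 5531266.
The digit 1 appears 1 time.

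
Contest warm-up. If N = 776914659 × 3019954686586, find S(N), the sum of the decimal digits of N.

776914659 × 3019954686586 = 2346247065524414064174
Sum of its 22 digits: 81.

81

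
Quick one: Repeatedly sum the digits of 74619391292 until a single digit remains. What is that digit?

7+4+6+1+9+3+9+1+2+9+2 = 53
5+3 = 8

8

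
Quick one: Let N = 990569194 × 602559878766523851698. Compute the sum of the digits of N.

990569194 × 602559878766523851698 = 596877253446493245958263391412
Sum of its 30 digits: 146.

146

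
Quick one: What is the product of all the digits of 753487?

7×5×3×4×8×7 = 23520

23520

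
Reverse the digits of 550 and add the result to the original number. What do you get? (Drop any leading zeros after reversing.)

Reverse of 550 is 55.
550 + 55 = 605

605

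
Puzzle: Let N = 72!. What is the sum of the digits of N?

432

72! = 61234458376886086861524070385274672740778091784697328983823014963978384987221689274204160000000000000000
Sum of its 104 digits: 432.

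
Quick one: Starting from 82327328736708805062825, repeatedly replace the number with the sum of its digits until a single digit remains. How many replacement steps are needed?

2

82327328736708805062825 → 102 → 3 (2 steps)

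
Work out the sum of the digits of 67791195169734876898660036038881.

170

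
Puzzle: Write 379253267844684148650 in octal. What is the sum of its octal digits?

379253267844684148650 in base 8 is 51074622133603436267652.
Digit sum: 5+1+0+7+4+6+2+2+1+3+3+6+0+3+4+3+6+2+6+7+6+5+2 = 84.

84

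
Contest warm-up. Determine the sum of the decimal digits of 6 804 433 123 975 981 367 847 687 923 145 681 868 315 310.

6+8+0+4+4+3+3+1+2+3+9+7+5+9+8+1+3+6+7+8+4+7+6+8+7+9+2+3+1+4+5+6+8+1+8+6+8+3+1+5+3+1+0 = 203

203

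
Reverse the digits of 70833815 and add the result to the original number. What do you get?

122667622

Reverse of 70833815 is 51833807.
70833815 + 51833807 = 122667622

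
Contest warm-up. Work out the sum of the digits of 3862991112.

3+8+6+2+9+9+1+1+1+2 = 42

42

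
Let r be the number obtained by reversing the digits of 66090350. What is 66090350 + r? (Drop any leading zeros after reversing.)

71399416

Reverse of 66090350 is 5309066.
66090350 + 5309066 = 71399416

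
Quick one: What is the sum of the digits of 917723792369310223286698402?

121

9+1+7+7+2+3+7+9+2+3+6+9+3+1+0+2+2+3+2+8+6+6+9+8+4+0+2 = 121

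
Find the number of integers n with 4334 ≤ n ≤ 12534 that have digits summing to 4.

The integers in [4334, 12534] that have digits summing to 4: 10003, 10012, 10021, 10030, 10102, 10111, …, 12010, 12100.
19 qualify.

19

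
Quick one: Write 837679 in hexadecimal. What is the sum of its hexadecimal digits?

49

837679 in base 16 is CC82F.
Digit sum: 12+12+8+2+15 = 49.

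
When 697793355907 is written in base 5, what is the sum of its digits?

39

697793355907 in base 5 is 42413040044342112.
Digit sum: 4+2+4+1+3+0+4+0+0+4+4+3+4+2+1+1+2 = 39.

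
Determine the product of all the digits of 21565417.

8400

2×1×5×6×5×4×1×7 = 8400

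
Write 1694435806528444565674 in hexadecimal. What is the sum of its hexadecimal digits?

1694435806528444565674 in base 16 is 5BDB0544882E7408AA.
Digit sum: 5+11+13+11+0+5+4+4+8+8+2+14+7+4+0+8+10+10 = 124.

124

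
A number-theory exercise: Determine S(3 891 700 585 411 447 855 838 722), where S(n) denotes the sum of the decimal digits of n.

115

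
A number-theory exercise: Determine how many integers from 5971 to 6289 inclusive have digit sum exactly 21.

14

The integers in [5971, 6289] that have digit sum exactly 21: 6069, 6078, 6087, 6096, 6159, 6168, …, 6276, 6285.
14 qualify.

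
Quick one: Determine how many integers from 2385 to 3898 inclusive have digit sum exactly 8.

The integers in [2385, 3898] that have digit sum exactly 8: 2402, 2411, 2420, 2501, 2510, 2600, …, 3410, 3500.
27 qualify.

27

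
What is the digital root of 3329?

8

3+3+2+9 = 17
1+7 = 8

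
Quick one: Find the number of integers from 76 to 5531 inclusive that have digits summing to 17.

401

The integers in [76, 5531] that have digits summing to 17: 89, 98, 179, 188, 197, 269, …, 5516, 5525.
401 qualify.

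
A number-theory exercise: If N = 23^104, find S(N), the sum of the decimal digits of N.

637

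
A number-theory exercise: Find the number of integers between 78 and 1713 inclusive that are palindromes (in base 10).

The integers in [78, 1713] that are palindromes (in base 10): 88, 99, 101, 111, 121, 131, …, 1551, 1661.
99 qualify.

99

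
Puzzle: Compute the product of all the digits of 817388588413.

41287680

8×1×7×3×8×8×5×8×8×4×1×3 = 41287680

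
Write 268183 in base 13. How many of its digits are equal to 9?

268183 in base 13 is 950B6.
The digit 9 appears 1 time.

1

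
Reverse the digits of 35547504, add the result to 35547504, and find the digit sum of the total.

30

Reversal of 35547504 is 40574553; 35547504 + 40574553 = 76122057.
Digit sum of 76122057: 7+6+1+2+2+0+5+7 = 30.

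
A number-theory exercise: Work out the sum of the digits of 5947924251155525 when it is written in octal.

5947924251155525 in base 8 is 251031541011016105.
Digit sum: 2+5+1+0+3+1+5+4+1+0+1+1+0+1+6+1+0+5 = 37.

37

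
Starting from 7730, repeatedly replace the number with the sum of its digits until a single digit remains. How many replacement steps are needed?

7730 → 17 → 8 (2 steps)

2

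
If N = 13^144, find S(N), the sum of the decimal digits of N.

757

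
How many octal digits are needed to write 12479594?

8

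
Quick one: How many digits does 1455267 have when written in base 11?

6

1455267 in base 11 is 904400, which has 6 digits.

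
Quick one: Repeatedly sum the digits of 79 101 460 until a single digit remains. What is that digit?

7+9+1+0+1+4+6+0 = 28
2+8 = 10
1+0 = 1
(Equivalently, 79 101 460 mod 9 = 1.)

1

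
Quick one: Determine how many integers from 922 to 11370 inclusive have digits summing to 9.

The integers in [922, 11370] that have digits summing to 9: 1008, 1017, 1026, 1035, 1044, 1053, …, 11331, 11340.
236 qualify.

236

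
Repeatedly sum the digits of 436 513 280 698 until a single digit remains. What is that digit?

4+3+6+5+1+3+2+8+0+6+9+8 = 55
5+5 = 10
1+0 = 1

1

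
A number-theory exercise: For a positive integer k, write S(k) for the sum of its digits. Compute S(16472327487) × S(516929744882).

3315

S(16472327487) = 1+6+4+7+2+3+2+7+4+8+7 = 51.
S(516929744882) = 5+1+6+9+2+9+7+4+4+8+8+2 = 65.
51 · 65 = 3315.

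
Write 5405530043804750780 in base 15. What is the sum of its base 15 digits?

5405530043804750780 in base 15 is C5274616AD31DE05.
Digit sum: 12+5+2+7+4+6+1+6+10+13+3+1+13+14+0+5 = 102.

102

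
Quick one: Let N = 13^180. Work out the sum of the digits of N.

946

13^180 = 323447214384769666611234037938095486001772740213687263387777429474996281148713429391484608417392848481444616706499567949929414066210226414733647839904525852998787120588520973053349626114475820878789201
Sum of its 201 digits: 946.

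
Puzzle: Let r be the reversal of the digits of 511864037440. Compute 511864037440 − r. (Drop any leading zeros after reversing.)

467133569325

Reverse of 511864037440 is 44730468115.
511864037440 − 44730468115 = 467133569325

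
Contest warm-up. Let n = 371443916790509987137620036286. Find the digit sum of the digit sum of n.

10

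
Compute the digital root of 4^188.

The digital root of n equals n mod 9 (or 9 when 9 | n), so we need 4^188 mod 9.
4^188 ≡ 7 (mod 9), so the digital root is 7.

7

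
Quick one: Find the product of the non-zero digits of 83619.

8×3×6×1×9 = 1296

1296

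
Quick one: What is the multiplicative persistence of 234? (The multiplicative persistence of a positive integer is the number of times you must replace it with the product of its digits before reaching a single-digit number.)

2

234 → 24 → 8 (2 steps)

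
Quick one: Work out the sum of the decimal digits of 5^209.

623

5^209 = 121543267145725423967657501050393051574028362670335295568381183882611305352253582835623922326674094081190753702248485978998360224068164825439453125
Sum of its 147 digits: 623.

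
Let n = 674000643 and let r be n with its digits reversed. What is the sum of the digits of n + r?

Reversal of 674000643 is 346000476; 674000643 + 346000476 = 1020001119.
Digit sum of 1020001119: 1+0+2+0+0+0+1+1+1+9 = 15.

15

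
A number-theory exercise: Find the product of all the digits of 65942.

2160

6×5×9×4×2 = 2160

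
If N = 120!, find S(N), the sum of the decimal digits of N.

120! = 6689502913449127057588118054090372586752746333138029810295671352301633557244962989366874165271984981308157637893214090552534408589408121859898481114389650005964960521256960000000000000000000000000000
Sum of its 199 digits: 783.

783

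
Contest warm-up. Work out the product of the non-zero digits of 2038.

2×3×8 = 48

48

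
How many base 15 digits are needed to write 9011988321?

9011988321 in base 15 is 37B298B66, which has 9 digits.

9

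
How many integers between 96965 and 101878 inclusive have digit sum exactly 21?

The integers in [96965, 101878] that have digit sum exactly 21: 97005, 97014, 97023, 97032, 97041, 97050, …, 101865, 101874.
116 qualify.

116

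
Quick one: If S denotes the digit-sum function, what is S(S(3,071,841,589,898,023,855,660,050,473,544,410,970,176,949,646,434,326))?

8

First digit sum: 233.
2+3+3 = 8.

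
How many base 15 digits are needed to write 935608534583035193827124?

21

935608534583035193827124 in base 15 is 2C310A25A4D005C4B8B9E, which has 21 digits.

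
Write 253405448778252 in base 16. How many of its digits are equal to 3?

1

253405448778252 in base 16 is E6788DC2320C.
The digit 3 appears 1 time.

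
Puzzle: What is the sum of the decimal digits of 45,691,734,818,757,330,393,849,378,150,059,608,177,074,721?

4+5+6+9+1+7+3+4+8+1+8+7+5+7+3+3+0+3+9+3+8+4+9+3+7+8+1+5+0+0+5+9+6+0+8+1+7+7+0+7+4+7+2+1 = 205

205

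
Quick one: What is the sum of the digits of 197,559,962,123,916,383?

89

1+9+7+5+5+9+9+6+2+1+2+3+9+1+6+3+8+3 = 89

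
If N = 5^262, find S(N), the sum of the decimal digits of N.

805

5^262 = 1349401336733506972716617478562562432986875056943168966409953667213842469244129227808048047417545035400085514679085884937030484210442491670883281840165324183544726110994815826416015625
Sum of its 184 digits: 805.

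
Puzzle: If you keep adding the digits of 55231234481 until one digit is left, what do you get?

2

5+5+2+3+1+2+3+4+4+8+1 = 38
3+8 = 11
1+1 = 2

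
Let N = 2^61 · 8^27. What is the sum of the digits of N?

214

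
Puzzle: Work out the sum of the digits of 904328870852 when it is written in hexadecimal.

904328870852 in base 16 is D28E337BC4.
Digit sum: 13+2+8+14+3+3+7+11+12+4 = 77.

77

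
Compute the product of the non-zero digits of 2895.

720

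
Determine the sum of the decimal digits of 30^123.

30^123 = 48519278097689642681155855396759336072749841943521979872827000000000000000000000000000000000000000000000000000000000000000000000000000000000000000000000000000000000000000000000000000
Sum of its 182 digits: 315.

315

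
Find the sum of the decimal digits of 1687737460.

1+6+8+7+7+3+7+4+6+0 = 49

49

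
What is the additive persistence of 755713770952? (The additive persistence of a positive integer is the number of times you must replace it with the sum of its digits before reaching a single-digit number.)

3

755713770952 → 58 → 13 → 4 (3 steps)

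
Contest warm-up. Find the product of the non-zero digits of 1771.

1×7×7×1 = 49

49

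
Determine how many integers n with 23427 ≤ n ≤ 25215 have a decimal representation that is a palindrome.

The integers in [23427, 25215] that have a decimal representation that is a palindrome: 23432, 23532, 23632, 23732, 23832, 23932, …, 25052, 25152.
18 qualify.

18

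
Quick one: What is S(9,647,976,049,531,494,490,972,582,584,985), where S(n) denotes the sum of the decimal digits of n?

172

9+6+4+7+9+7+6+0+4+9+5+3+1+4+9+4+4+9+0+9+7+2+5+8+2+5+8+4+9+8+5 = 172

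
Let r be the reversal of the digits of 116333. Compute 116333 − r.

Reverse of 116333 is 333611.
116333 − 333611 = -217278

-217278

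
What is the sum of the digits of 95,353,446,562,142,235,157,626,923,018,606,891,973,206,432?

9+5+3+5+3+4+4+6+5+6+2+1+4+2+2+3+5+1+5+7+6+2+6+9+2+3+0+1+8+6+0+6+8+9+1+9+7+3+2+0+6+4+3+2 = 185

185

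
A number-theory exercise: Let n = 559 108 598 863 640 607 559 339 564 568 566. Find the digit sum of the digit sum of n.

13

First digit sum: 175.
1+7+5 = 13.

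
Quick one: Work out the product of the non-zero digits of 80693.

8×6×9×3 = 1296

1296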